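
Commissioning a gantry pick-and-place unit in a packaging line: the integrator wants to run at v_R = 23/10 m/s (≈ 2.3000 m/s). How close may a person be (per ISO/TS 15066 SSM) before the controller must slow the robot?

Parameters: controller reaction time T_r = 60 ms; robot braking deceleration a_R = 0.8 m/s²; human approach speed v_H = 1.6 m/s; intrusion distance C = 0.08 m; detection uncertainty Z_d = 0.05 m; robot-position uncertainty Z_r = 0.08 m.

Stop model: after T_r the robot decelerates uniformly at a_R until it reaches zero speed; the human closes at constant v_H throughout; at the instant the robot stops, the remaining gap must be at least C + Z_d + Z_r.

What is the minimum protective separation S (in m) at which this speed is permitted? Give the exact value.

S_min = 33401/4000 m = 8.3503 m

braking lasts T_s = (23/10)/(4/5) = 2.8750 s
reaction-phase robot travel = 2.3000·0.0600 = 0.1380 m
robot covers 2.3000·2.8750 − ½·0.8000·2.8750² = 3.3062 m while stopping
human over T_r+T_s: 1.6000·(0.0600+2.8750) = 4.6960 m
C+Z_d+Z_r = 0.0800+0.0500+0.0800 = 0.2100 m
S_min ≈ 0.1380+3.3062+4.6960+0.2100  ⇒  S_min = 33401/4000 m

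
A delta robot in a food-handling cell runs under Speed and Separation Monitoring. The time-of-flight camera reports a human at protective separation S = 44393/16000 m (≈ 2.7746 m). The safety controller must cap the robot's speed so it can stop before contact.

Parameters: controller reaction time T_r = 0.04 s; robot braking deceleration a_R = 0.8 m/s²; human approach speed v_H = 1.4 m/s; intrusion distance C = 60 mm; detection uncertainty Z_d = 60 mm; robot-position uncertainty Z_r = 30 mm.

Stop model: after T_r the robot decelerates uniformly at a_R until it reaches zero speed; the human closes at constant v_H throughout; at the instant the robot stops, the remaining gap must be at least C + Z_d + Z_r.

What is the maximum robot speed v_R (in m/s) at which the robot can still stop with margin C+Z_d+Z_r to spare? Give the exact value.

quadratic (5/8)·v² + (179/100)·v + (-41097/16000) = 0
  disc = (179/100)² − 4·(5/8)·(-41097/16000) = 1540081/160000 ; √disc = 1241/400
  v_R = (−(179/100) + 1241/400) / (2·(5/8)) = 21/20 m/s
check:
stop time T_s = (21/20)/(4/5) = 1.3125 s
robot covers v_R·T_r = 1.0500·0.0400 = 0.0420 m before braking
braking distance = 1.0500²/(2·0.8000) = 0.6891 m
human closes 1.4000·1.3525 = 1.8935 m
C+Z_d+Z_r = 0.0600+0.0600+0.0300 = 0.1500 m
sum ≈ 0.0420+0.6891+1.8935+0.1500 ≈ 2.7746 m = S ✓

v_R_max = 21/20 m/s = 1.0500 m/s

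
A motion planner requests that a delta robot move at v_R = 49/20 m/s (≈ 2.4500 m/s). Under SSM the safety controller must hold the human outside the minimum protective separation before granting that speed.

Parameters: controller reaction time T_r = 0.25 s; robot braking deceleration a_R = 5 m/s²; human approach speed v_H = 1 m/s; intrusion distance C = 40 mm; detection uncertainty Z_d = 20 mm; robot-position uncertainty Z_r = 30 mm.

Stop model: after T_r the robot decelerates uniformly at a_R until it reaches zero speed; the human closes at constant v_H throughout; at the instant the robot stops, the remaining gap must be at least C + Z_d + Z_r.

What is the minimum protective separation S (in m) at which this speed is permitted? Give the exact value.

braking lasts T_s = (49/20)/5 = 0.4900 s
reaction-phase robot travel = 2.4500·0.2500 = 0.6125 m
robot under decel: 2.4500²/(2·5.0000) = 0.6002 m
human over T_r+T_s: 1.0000·(0.2500+0.4900) = 0.7400 m
margins: 0.0400+0.0200+0.0300 = 0.0900 m
S_min ≈ 0.6125+0.6002+0.7400+0.0900  ⇒  S_min = 8171/4000 m

S_min = 8171/4000 m = 2.0427 m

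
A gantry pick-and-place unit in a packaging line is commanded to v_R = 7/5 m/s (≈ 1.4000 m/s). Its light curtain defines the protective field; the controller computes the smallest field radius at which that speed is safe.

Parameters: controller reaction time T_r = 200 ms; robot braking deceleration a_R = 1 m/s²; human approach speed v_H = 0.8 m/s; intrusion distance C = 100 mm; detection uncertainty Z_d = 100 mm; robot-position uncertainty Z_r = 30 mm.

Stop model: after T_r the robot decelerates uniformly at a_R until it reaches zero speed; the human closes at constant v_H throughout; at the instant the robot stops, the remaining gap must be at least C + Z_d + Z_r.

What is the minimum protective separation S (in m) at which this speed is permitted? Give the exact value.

S_min = 277/100 m = 2.7700 m

stop time T_s = (7/5)/1 = 1.4000 s
reaction-phase robot travel = 1.4000·0.2000 = 0.2800 m
braking distance = 1.4000²/(2·1.0000) = 0.9800 m
human over T_r+T_s: 0.8000·(0.2000+1.4000) = 1.2800 m
residual clearance needed = 0.1000+0.1000+0.0300 = 0.2300 m
S_min ≈ 0.2800+0.9800+1.2800+0.2300  ⇒  S_min = 277/100 m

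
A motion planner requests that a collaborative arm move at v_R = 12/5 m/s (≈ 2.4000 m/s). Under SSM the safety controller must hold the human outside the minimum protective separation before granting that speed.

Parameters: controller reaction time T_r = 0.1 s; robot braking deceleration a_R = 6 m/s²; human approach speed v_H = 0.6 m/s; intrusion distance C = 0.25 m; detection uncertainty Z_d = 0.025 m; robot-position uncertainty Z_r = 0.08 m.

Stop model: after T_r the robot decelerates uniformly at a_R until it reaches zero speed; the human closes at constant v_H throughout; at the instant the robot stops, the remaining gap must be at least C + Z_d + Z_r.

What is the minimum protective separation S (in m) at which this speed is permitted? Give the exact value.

T_s = v_R/a_R = (12/5)/6 = 0.4000 s
robot covers v_R·T_r = 2.4000·0.1000 = 0.2400 m before braking
robot under decel: 2.4000²/(2·6.0000) = 0.4800 m
human over T_r+T_s: 0.6000·(0.1000+0.4000) = 0.3000 m
margins: 0.2500+0.0250+0.0800 = 0.3550 m
S_min ≈ 0.2400+0.4800+0.3000+0.3550  ⇒  S_min = 11/8 m

S_min = 11/8 m = 1.3750 m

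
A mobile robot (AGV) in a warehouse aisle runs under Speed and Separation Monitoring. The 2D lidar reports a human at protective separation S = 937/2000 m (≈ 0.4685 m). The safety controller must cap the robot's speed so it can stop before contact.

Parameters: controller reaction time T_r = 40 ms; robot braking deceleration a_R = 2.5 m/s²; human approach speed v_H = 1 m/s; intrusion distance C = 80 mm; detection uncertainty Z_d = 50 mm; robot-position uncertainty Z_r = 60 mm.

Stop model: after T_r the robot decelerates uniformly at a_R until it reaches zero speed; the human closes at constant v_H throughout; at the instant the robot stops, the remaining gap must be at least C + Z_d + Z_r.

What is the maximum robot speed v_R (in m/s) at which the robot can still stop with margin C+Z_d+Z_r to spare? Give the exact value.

v_R_max = 9/20 m/s = 0.4500 m/s

collect terms ⇒ (1/5)·v_R² + (11/25)·v_R + (-477/2000) = 0
  disc = (11/25)² − 4·(1/5)·(-477/2000) = 961/2500 ; √disc = 31/50
  v_R = (−(11/25) + 31/50) / (2·(1/5)) = 9/20 m/s
check:
braking lasts T_s = (9/20)/(5/2) = 0.1800 s
reaction-phase robot travel = 0.4500·0.0400 = 0.0180 m
robot under decel: 0.4500²/(2·2.5000) = 0.0405 m
human closes 1.0000·0.2200 = 0.2200 m
residual clearance needed = 0.0800+0.0500+0.0600 = 0.1900 m
sum ≈ 0.0180+0.0405+0.2200+0.1900 ≈ 0.4685 m = S ✓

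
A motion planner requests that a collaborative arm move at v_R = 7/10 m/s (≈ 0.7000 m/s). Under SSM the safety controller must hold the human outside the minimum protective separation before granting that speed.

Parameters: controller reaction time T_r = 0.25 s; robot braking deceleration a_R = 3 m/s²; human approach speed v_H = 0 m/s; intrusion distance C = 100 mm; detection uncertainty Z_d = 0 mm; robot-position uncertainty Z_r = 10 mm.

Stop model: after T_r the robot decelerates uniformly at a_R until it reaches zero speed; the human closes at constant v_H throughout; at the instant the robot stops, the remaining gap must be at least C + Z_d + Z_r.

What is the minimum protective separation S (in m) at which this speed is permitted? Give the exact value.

S_min = 11/30 m = 0.3667 m

T_s = v_R/a_R = (7/10)/3 = 0.2333 s
reaction-phase robot travel = 0.7000·0.2500 = 0.1750 m
robot under decel: 0.7000²/(2·3.0000) = 0.0817 m
human closes 0.0000·0.4833 = 0.0000 m
C+Z_d+Z_r = 0.1000+0.0000+0.0100 = 0.1100 m
S_min ≈ 0.1750+0.0817+0.0000+0.1100  ⇒  S_min = 11/30 m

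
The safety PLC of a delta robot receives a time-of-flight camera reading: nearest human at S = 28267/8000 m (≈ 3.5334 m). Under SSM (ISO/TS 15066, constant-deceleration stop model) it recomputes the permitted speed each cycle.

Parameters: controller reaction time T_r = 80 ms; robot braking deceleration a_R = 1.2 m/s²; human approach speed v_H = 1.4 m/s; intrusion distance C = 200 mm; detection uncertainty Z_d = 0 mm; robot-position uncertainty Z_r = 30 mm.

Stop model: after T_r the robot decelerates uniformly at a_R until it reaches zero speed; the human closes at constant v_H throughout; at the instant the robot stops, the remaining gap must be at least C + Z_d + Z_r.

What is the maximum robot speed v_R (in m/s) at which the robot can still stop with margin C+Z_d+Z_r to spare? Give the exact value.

v_R_max = 33/20 m/s = 1.6500 m/s

at the boundary: (5/12)·v² + (187/150)·v + (-25531/8000) = 0
  disc = (187/150)² − 4·(5/12)·(-25531/8000) = 2474329/360000 ; √disc = 1573/600
  v_R = (−(187/150) + 1573/600) / (2·(5/12)) = 33/20 m/s
check:
braking lasts T_s = (33/20)/(6/5) = 1.3750 s
robot in T_r: 1.6500·0.0800 = 0.1320 m
robot under decel: 1.6500²/(2·1.2000) = 1.1344 m
person approaches 1.4000·(0.0800+1.3750) = 2.0370 m
C+Z_d+Z_r = 0.2000+0.0000+0.0300 = 0.2300 m
sum ≈ 0.1320+1.1344+2.0370+0.2300 ≈ 3.5334 m = S ✓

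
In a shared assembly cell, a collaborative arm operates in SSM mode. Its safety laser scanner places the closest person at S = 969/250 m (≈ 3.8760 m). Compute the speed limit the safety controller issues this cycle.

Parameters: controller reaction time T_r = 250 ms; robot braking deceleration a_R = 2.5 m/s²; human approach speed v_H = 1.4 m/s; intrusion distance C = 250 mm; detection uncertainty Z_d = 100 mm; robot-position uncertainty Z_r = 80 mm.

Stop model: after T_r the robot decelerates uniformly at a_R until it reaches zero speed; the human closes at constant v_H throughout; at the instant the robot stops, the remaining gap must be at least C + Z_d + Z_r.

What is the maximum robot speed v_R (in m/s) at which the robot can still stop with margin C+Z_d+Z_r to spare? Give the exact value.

v_R_max = 12/5 m/s = 2.4000 m/s

quadratic (1/5)·v² + (81/100)·v + (-387/125) = 0
  disc = (81/100)² − 4·(1/5)·(-387/125) = 31329/10000 ; √disc = 177/100
  v_R = (−(81/100) + 177/100) / (2·(1/5)) = 12/5 m/s
check:
T_s = v_R/a_R = (12/5)/(5/2) = 0.9600 s
robot in T_r: 2.4000·0.2500 = 0.6000 m
robot covers 2.4000·0.9600 − ½·2.5000·0.9600² = 1.1520 m while stopping
person approaches 1.4000·(0.2500+0.9600) = 1.6940 m
residual clearance needed = 0.2500+0.1000+0.0800 = 0.4300 m
sum ≈ 0.6000+1.1520+1.6940+0.4300 ≈ 3.8760 m = S ✓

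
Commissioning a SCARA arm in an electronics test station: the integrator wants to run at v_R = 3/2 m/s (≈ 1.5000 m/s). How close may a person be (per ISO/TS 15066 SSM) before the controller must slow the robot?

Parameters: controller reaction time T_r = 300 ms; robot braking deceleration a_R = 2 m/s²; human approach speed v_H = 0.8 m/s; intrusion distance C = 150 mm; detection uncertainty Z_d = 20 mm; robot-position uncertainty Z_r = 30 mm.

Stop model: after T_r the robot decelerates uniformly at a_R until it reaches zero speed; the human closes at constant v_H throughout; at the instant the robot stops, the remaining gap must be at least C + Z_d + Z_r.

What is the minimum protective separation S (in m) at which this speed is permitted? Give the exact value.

T_s = v_R/a_R = (3/2)/2 = 0.7500 s
reaction-phase robot travel = 1.5000·0.3000 = 0.4500 m
robot under decel: 1.5000²/(2·2.0000) = 0.5625 m
human over T_r+T_s: 0.8000·(0.3000+0.7500) = 0.8400 m
margins: 0.1500+0.0200+0.0300 = 0.2000 m
S_min ≈ 0.4500+0.5625+0.8400+0.2000  ⇒  S_min = 821/400 m

S_min = 821/400 m = 2.0525 m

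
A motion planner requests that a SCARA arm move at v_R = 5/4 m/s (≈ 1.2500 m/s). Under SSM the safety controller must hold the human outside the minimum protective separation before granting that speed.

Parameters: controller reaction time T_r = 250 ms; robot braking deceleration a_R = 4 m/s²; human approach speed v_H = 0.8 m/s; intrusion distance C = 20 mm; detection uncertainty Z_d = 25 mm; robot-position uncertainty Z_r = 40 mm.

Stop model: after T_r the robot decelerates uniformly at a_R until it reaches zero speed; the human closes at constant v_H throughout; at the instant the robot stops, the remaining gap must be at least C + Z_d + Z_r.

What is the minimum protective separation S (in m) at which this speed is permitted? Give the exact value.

S_min = 3337/3200 m = 1.0428 m

braking lasts T_s = (5/4)/4 = 0.3125 s
robot in T_r: 1.2500·0.2500 = 0.3125 m
robot under decel: 1.2500²/(2·4.0000) = 0.1953 m
human over T_r+T_s: 0.8000·(0.2500+0.3125) = 0.4500 m
C+Z_d+Z_r = 0.0200+0.0250+0.0400 = 0.0850 m
S_min ≈ 0.3125+0.1953+0.4500+0.0850  ⇒  S_min = 3337/3200 m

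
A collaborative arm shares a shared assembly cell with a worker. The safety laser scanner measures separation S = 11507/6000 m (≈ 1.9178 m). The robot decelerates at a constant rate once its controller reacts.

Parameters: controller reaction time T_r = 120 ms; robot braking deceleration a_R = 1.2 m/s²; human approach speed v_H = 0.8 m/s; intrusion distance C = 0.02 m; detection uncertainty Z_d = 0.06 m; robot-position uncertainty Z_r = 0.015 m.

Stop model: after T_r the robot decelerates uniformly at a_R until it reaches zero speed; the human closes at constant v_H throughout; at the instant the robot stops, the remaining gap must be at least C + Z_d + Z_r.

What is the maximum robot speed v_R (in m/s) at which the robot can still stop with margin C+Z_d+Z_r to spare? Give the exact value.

collect terms ⇒ (5/12)·v_R² + (59/75)·v_R + (-10361/6000) = 0
  disc = (59/75)² − 4·(5/12)·(-10361/6000) = 34969/10000 ; √disc = 187/100
  v_R = (−(59/75) + 187/100) / (2·(5/12)) = 13/10 m/s
check:
braking lasts T_s = (13/10)/(6/5) = 1.0833 s
robot in T_r: 1.3000·0.1200 = 0.1560 m
robot covers 1.3000·1.0833 − ½·1.2000·1.0833² = 0.7042 m while stopping
person approaches 0.8000·(0.1200+1.0833) = 0.9627 m
C+Z_d+Z_r = 0.0200+0.0600+0.0150 = 0.0950 m
sum ≈ 0.1560+0.7042+0.9627+0.0950 ≈ 1.9178 m = S ✓

v_R_max = 13/10 m/s = 1.3000 m/s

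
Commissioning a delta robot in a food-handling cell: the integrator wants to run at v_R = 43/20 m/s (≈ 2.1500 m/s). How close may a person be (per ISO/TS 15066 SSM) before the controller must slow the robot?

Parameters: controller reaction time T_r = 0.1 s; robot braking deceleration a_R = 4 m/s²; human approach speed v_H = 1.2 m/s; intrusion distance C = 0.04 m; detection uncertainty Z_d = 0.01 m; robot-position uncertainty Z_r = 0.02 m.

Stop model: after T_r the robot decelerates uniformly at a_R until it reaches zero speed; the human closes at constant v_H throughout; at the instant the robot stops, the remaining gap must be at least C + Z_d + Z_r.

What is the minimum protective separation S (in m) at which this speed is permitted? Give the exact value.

S_min = 5209/3200 m = 1.6278 m

stop time T_s = (43/20)/4 = 0.5375 s
robot in T_r: 2.1500·0.1000 = 0.2150 m
braking distance = 2.1500²/(2·4.0000) = 0.5778 m
human over T_r+T_s: 1.2000·(0.1000+0.5375) = 0.7650 m
margins: 0.0400+0.0100+0.0200 = 0.0700 m
S_min ≈ 0.2150+0.5778+0.7650+0.0700  ⇒  S_min = 5209/3200 m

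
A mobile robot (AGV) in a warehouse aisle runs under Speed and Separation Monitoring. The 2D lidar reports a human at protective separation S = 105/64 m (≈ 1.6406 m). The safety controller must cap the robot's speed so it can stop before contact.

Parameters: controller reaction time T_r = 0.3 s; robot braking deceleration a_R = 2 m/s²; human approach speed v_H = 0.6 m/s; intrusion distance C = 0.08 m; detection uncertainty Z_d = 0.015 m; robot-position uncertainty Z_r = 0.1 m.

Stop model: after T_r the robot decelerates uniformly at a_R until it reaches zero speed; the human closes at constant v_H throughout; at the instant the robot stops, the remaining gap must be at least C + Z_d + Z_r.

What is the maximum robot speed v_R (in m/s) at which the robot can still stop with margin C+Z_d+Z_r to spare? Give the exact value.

collect terms ⇒ (1/4)·v_R² + (3/5)·v_R + (-81/64) = 0
  disc = (3/5)² − 4·(1/4)·(-81/64) = 2601/1600 ; √disc = 51/40
  v_R = (−(3/5) + 51/40) / (2·(1/4)) = 27/20 m/s
check:
stop time T_s = (27/20)/2 = 0.6750 s
robot covers v_R·T_r = 1.3500·0.3000 = 0.4050 m before braking
robot under decel: 1.3500²/(2·2.0000) = 0.4556 m
person approaches 0.6000·(0.3000+0.6750) = 0.5850 m
C+Z_d+Z_r = 0.0800+0.0150+0.1000 = 0.1950 m
sum ≈ 0.4050+0.4556+0.5850+0.1950 ≈ 1.6406 m = S ✓

v_R_max = 27/20 m/s = 1.3500 m/s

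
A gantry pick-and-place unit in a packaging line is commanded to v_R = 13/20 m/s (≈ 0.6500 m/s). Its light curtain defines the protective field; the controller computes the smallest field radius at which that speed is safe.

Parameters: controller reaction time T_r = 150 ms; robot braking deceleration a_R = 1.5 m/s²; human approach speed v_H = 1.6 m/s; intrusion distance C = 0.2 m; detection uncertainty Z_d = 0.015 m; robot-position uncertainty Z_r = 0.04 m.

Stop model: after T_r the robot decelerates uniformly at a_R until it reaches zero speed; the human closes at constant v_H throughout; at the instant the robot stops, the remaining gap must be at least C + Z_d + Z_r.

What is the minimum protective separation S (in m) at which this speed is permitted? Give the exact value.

braking lasts T_s = (13/20)/(3/2) = 0.4333 s
reaction-phase robot travel = 0.6500·0.1500 = 0.0975 m
braking distance = 0.6500²/(2·1.5000) = 0.1408 m
person approaches 1.6000·(0.1500+0.4333) = 0.9333 m
margins: 0.2000+0.0150+0.0400 = 0.2550 m
S_min ≈ 0.0975+0.1408+0.9333+0.2550  ⇒  S_min = 107/75 m

S_min = 107/75 m = 1.4267 m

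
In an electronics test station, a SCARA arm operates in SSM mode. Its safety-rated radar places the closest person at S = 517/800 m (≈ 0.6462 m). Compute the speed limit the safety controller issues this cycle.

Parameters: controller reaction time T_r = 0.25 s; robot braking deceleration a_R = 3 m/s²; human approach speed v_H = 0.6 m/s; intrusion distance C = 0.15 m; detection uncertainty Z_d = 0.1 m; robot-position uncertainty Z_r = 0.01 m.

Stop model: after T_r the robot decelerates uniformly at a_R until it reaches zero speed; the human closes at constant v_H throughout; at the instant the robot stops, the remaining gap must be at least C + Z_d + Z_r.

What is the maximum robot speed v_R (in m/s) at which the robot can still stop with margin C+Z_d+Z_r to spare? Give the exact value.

v_R_max = 9/20 m/s = 0.4500 m/s

quadratic (1/6)·v² + (9/20)·v + (-189/800) = 0
  disc = (9/20)² − 4·(1/6)·(-189/800) = 9/25 ; √disc = 3/5
  v_R = (−(9/20) + 3/5) / (2·(1/6)) = 9/20 m/s
check:
stop time T_s = (9/20)/3 = 0.1500 s
robot in T_r: 0.4500·0.2500 = 0.1125 m
robot under decel: 0.4500²/(2·3.0000) = 0.0338 m
person approaches 0.6000·(0.2500+0.1500) = 0.2400 m
C+Z_d+Z_r = 0.1500+0.1000+0.0100 = 0.2600 m
sum ≈ 0.1125+0.0338+0.2400+0.2600 ≈ 0.6462 m = S ✓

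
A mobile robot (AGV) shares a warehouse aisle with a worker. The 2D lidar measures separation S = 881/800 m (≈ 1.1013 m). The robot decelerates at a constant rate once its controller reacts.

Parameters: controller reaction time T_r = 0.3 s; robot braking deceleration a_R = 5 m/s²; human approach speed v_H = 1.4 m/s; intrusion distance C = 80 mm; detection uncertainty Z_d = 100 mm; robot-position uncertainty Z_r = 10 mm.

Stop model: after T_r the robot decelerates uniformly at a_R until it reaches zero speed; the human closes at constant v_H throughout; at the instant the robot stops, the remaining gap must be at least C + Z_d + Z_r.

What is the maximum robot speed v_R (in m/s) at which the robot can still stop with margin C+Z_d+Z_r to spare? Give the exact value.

collect terms ⇒ (1/10)·v_R² + (29/50)·v_R + (-393/800) = 0
  disc = (29/50)² − 4·(1/10)·(-393/800) = 5329/10000 ; √disc = 73/100
  v_R = (−(29/50) + 73/100) / (2·(1/10)) = 3/4 m/s
check:
stop time T_s = (3/4)/5 = 0.1500 s
robot covers v_R·T_r = 0.7500·0.3000 = 0.2250 m before braking
robot covers 0.7500·0.1500 − ½·5.0000·0.1500² = 0.0563 m while stopping
human closes 1.4000·0.4500 = 0.6300 m
C+Z_d+Z_r = 0.0800+0.1000+0.0100 = 0.1900 m
sum ≈ 0.2250+0.0563+0.6300+0.1900 ≈ 1.1013 m = S ✓

v_R_max = 3/4 m/s = 0.7500 m/s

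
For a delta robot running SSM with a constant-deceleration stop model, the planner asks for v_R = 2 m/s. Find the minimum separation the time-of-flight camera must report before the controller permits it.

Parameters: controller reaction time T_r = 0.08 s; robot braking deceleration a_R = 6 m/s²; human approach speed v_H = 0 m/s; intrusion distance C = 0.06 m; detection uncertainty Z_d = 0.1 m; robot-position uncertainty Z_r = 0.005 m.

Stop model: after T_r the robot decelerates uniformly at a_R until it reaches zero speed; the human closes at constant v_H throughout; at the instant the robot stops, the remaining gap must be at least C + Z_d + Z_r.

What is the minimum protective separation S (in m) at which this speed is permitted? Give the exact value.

S_min = 79/120 m = 0.6583 m

stop time T_s = 2/6 = 0.3333 s
robot covers v_R·T_r = 2.0000·0.0800 = 0.1600 m before braking
braking distance = 2.0000²/(2·6.0000) = 0.3333 m
human over T_r+T_s: 0.0000·(0.0800+0.3333) = 0.0000 m
C+Z_d+Z_r = 0.0600+0.1000+0.0050 = 0.1650 m
S_min ≈ 0.1600+0.3333+0.0000+0.1650  ⇒  S_min = 79/120 m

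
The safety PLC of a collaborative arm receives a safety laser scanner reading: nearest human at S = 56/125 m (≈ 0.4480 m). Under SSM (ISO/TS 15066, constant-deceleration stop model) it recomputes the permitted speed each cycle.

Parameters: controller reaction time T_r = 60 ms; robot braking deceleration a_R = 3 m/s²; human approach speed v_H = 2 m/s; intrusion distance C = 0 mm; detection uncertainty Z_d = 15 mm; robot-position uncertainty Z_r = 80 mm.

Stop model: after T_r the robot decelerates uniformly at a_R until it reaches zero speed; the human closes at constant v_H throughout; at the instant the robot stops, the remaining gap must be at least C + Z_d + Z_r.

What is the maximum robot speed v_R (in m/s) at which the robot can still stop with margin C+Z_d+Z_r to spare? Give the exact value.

collect terms ⇒ (1/6)·v_R² + (109/150)·v_R + (-233/1000) = 0
  disc = (109/150)² − 4·(1/6)·(-233/1000) = 3844/5625 ; √disc = 62/75
  v_R = (−(109/150) + 62/75) / (2·(1/6)) = 3/10 m/s
check:
stop time T_s = (3/10)/3 = 0.1000 s
robot covers v_R·T_r = 0.3000·0.0600 = 0.0180 m before braking
robot covers 0.3000·0.1000 − ½·3.0000·0.1000² = 0.0150 m while stopping
human over T_r+T_s: 2.0000·(0.0600+0.1000) = 0.3200 m
residual clearance needed = 0.0000+0.0150+0.0800 = 0.0950 m
sum ≈ 0.0180+0.0150+0.3200+0.0950 ≈ 0.4480 m = S ✓

v_R_max = 3/10 m/s = 0.3000 m/s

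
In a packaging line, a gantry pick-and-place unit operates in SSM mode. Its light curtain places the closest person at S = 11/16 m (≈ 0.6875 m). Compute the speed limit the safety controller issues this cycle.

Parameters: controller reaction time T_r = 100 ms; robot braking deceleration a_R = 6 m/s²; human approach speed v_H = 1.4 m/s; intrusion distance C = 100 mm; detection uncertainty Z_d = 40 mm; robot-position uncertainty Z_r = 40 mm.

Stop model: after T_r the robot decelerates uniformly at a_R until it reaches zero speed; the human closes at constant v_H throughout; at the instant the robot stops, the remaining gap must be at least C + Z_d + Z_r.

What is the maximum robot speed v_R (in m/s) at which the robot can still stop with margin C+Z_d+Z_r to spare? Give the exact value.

collect terms ⇒ (1/12)·v_R² + (1/3)·v_R + (-147/400) = 0
  disc = (1/3)² − 4·(1/12)·(-147/400) = 841/3600 ; √disc = 29/60
  v_R = (−(1/3) + 29/60) / (2·(1/12)) = 9/10 m/s
check:
stop time T_s = (9/10)/6 = 0.1500 s
reaction-phase robot travel = 0.9000·0.1000 = 0.0900 m
braking distance = 0.9000²/(2·6.0000) = 0.0675 m
human over T_r+T_s: 1.4000·(0.1000+0.1500) = 0.3500 m
residual clearance needed = 0.1000+0.0400+0.0400 = 0.1800 m
sum ≈ 0.0900+0.0675+0.3500+0.1800 ≈ 0.6875 m = S ✓

v_R_max = 9/10 m/s = 0.9000 m/s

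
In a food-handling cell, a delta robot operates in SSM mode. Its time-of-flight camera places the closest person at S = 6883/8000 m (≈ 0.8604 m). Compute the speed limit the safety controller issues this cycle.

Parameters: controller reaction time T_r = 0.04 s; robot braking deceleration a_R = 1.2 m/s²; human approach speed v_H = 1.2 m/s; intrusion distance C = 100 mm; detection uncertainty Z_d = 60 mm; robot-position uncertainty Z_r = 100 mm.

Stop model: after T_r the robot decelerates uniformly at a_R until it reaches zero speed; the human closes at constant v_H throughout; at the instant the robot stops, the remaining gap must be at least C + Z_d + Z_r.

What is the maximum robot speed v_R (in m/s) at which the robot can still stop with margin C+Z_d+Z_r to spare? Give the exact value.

collect terms ⇒ (5/12)·v_R² + (26/25)·v_R + (-4419/8000) = 0
  disc = (26/25)² − 4·(5/12)·(-4419/8000) = 80089/40000 ; √disc = 283/200
  v_R = (−(26/25) + 283/200) / (2·(5/12)) = 9/20 m/s
check:
T_s = v_R/a_R = (9/20)/(6/5) = 0.3750 s
reaction-phase robot travel = 0.4500·0.0400 = 0.0180 m
robot under decel: 0.4500²/(2·1.2000) = 0.0844 m
human over T_r+T_s: 1.2000·(0.0400+0.3750) = 0.4980 m
residual clearance needed = 0.1000+0.0600+0.1000 = 0.2600 m
sum ≈ 0.0180+0.0844+0.4980+0.2600 ≈ 0.8604 m = S ✓

v_R_max = 9/20 m/s = 0.4500 m/s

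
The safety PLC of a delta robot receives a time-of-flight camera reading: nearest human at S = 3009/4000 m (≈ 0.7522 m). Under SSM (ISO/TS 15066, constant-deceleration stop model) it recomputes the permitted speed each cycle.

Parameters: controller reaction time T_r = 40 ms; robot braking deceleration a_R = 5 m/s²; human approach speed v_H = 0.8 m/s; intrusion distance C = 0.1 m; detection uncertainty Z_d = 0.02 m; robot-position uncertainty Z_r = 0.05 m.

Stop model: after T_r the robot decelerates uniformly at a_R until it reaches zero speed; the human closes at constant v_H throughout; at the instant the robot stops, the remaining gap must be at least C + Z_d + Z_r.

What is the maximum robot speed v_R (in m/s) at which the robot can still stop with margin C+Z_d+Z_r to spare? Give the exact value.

v_R_max = 31/20 m/s = 1.5500 m/s

at the boundary: (1/10)·v² + (1/5)·v + (-2201/4000) = 0
  disc = (1/5)² − 4·(1/10)·(-2201/4000) = 2601/10000 ; √disc = 51/100
  v_R = (−(1/5) + 51/100) / (2·(1/10)) = 31/20 m/s
check:
braking lasts T_s = (31/20)/5 = 0.3100 s
reaction-phase robot travel = 1.5500·0.0400 = 0.0620 m
robot under decel: 1.5500²/(2·5.0000) = 0.2402 m
human over T_r+T_s: 0.8000·(0.0400+0.3100) = 0.2800 m
C+Z_d+Z_r = 0.1000+0.0200+0.0500 = 0.1700 m
sum ≈ 0.0620+0.2402+0.2800+0.1700 ≈ 0.7522 m = S ✓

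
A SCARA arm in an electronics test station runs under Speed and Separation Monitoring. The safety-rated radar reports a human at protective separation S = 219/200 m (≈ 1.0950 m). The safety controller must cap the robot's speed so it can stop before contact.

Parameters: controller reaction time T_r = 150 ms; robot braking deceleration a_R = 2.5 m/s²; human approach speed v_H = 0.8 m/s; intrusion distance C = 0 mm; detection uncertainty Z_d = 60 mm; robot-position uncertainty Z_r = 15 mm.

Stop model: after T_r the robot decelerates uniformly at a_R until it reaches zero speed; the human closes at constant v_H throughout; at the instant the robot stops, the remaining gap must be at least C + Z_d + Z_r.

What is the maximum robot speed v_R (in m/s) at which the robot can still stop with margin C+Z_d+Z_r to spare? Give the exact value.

v_R_max = 5/4 m/s = 1.2500 m/s

quadratic (1/5)·v² + (47/100)·v + (-9/10) = 0
  disc = (47/100)² − 4·(1/5)·(-9/10) = 9409/10000 ; √disc = 97/100
  v_R = (−(47/100) + 97/100) / (2·(1/5)) = 5/4 m/s
check:
stop time T_s = (5/4)/(5/2) = 0.5000 s
reaction-phase robot travel = 1.2500·0.1500 = 0.1875 m
robot covers 1.2500·0.5000 − ½·2.5000·0.5000² = 0.3125 m while stopping
person approaches 0.8000·(0.1500+0.5000) = 0.5200 m
margins: 0.0000+0.0600+0.0150 = 0.0750 m
sum ≈ 0.1875+0.3125+0.5200+0.0750 ≈ 1.0950 m = S ✓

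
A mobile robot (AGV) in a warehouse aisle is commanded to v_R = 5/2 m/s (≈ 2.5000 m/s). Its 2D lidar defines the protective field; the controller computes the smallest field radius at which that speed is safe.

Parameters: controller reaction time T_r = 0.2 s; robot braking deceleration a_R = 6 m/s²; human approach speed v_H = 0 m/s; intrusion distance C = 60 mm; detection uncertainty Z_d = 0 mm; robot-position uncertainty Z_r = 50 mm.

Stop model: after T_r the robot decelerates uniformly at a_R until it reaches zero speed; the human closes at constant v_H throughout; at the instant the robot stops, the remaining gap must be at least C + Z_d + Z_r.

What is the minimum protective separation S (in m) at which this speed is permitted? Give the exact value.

S_min = 1357/1200 m = 1.1308 m

braking lasts T_s = (5/2)/6 = 0.4167 s
reaction-phase robot travel = 2.5000·0.2000 = 0.5000 m
robot covers 2.5000·0.4167 − ½·6.0000·0.4167² = 0.5208 m while stopping
human closes 0.0000·0.6167 = 0.0000 m
residual clearance needed = 0.0600+0.0000+0.0500 = 0.1100 m
S_min ≈ 0.5000+0.5208+0.0000+0.1100  ⇒  S_min = 1357/1200 m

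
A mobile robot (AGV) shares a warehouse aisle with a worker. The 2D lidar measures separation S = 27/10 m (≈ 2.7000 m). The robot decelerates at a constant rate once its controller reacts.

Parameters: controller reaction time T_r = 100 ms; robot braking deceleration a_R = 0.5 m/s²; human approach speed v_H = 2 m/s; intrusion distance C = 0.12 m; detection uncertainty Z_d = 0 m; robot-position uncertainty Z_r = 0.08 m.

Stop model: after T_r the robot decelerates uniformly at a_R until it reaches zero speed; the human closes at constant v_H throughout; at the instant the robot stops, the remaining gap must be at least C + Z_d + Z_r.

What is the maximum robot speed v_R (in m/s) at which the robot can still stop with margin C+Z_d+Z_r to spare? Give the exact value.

v_R_max = 1/2 m/s = 0.5000 m/s

at the boundary: (1)·v² + (41/10)·v + (-23/10) = 0
  disc = (41/10)² − 4·(1)·(-23/10) = 2601/100 ; √disc = 51/10
  v_R = (−(41/10) + 51/10) / (2·(1)) = 1/2 m/s
check:
T_s = v_R/a_R = (1/2)/(1/2) = 1.0000 s
robot covers v_R·T_r = 0.5000·0.1000 = 0.0500 m before braking
robot covers 0.5000·1.0000 − ½·0.5000·1.0000² = 0.2500 m while stopping
human closes 2.0000·1.1000 = 2.2000 m
residual clearance needed = 0.1200+0.0000+0.0800 = 0.2000 m
sum ≈ 0.0500+0.2500+2.2000+0.2000 ≈ 2.7000 m = S ✓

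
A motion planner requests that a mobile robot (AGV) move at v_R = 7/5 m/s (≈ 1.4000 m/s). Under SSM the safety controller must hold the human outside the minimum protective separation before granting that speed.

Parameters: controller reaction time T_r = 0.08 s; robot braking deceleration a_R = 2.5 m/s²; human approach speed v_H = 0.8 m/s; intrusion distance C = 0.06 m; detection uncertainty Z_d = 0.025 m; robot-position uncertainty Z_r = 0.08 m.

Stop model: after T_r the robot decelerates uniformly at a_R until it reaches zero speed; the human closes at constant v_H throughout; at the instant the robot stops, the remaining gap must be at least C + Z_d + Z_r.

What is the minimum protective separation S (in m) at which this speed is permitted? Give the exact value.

S_min = 1181/1000 m = 1.1810 m

braking lasts T_s = (7/5)/(5/2) = 0.5600 s
robot covers v_R·T_r = 1.4000·0.0800 = 0.1120 m before braking
robot covers 1.4000·0.5600 − ½·2.5000·0.5600² = 0.3920 m while stopping
human closes 0.8000·0.6400 = 0.5120 m
C+Z_d+Z_r = 0.0600+0.0250+0.0800 = 0.1650 m
S_min ≈ 0.1120+0.3920+0.5120+0.1650  ⇒  S_min = 1181/1000 m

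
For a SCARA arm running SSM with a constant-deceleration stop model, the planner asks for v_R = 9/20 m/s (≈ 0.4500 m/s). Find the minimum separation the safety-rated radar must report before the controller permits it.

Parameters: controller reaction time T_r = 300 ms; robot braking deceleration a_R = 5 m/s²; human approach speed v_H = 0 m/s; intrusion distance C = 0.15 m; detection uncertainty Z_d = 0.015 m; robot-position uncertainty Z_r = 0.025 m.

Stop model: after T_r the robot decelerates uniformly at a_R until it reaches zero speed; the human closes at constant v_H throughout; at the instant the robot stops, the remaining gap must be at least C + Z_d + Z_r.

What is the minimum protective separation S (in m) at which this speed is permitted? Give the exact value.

S_min = 1381/4000 m = 0.3453 m

T_s = v_R/a_R = (9/20)/5 = 0.0900 s
reaction-phase robot travel = 0.4500·0.3000 = 0.1350 m
robot under decel: 0.4500²/(2·5.0000) = 0.0203 m
human closes 0.0000·0.3900 = 0.0000 m
residual clearance needed = 0.1500+0.0150+0.0250 = 0.1900 m
S_min ≈ 0.1350+0.0203+0.0000+0.1900  ⇒  S_min = 1381/4000 m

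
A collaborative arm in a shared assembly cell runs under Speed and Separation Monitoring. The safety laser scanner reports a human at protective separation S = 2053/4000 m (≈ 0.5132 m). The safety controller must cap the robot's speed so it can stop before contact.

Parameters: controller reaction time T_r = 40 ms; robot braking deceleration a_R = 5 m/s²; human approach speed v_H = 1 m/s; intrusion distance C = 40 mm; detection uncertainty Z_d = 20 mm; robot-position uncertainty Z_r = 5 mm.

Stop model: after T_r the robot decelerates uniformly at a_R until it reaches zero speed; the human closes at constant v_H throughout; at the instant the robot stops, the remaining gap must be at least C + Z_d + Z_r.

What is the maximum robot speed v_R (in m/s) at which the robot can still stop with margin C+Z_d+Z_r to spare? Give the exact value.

v_R_max = 23/20 m/s = 1.1500 m/s

quadratic (1/10)·v² + (6/25)·v + (-1633/4000) = 0
  disc = (6/25)² − 4·(1/10)·(-1633/4000) = 2209/10000 ; √disc = 47/100
  v_R = (−(6/25) + 47/100) / (2·(1/10)) = 23/20 m/s
check:
braking lasts T_s = (23/20)/5 = 0.2300 s
robot in T_r: 1.1500·0.0400 = 0.0460 m
robot covers 1.1500·0.2300 − ½·5.0000·0.2300² = 0.1323 m while stopping
person approaches 1.0000·(0.0400+0.2300) = 0.2700 m
residual clearance needed = 0.0400+0.0200+0.0050 = 0.0650 m
sum ≈ 0.0460+0.1323+0.2700+0.0650 ≈ 0.5132 m = S ✓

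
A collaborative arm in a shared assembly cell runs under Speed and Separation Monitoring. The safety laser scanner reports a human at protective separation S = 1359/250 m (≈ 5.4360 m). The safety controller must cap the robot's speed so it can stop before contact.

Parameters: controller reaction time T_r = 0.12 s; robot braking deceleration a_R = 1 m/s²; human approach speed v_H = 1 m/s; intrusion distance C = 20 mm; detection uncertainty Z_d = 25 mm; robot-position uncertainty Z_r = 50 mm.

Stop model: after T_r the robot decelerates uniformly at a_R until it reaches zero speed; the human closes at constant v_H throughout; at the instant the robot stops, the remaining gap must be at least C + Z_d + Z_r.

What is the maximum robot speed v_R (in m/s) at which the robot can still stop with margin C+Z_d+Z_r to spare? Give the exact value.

quadratic (1/2)·v² + (28/25)·v + (-5221/1000) = 0
  disc = (28/25)² − 4·(1/2)·(-5221/1000) = 29241/2500 ; √disc = 171/50
  v_R = (−(28/25) + 171/50) / (2·(1/2)) = 23/10 m/s
check:
stop time T_s = (23/10)/1 = 2.3000 s
reaction-phase robot travel = 2.3000·0.1200 = 0.2760 m
braking distance = 2.3000²/(2·1.0000) = 2.6450 m
human over T_r+T_s: 1.0000·(0.1200+2.3000) = 2.4200 m
margins: 0.0200+0.0250+0.0500 = 0.0950 m
sum ≈ 0.2760+2.6450+2.4200+0.0950 ≈ 5.4360 m = S ✓

v_R_max = 23/10 m/s = 2.3000 m/s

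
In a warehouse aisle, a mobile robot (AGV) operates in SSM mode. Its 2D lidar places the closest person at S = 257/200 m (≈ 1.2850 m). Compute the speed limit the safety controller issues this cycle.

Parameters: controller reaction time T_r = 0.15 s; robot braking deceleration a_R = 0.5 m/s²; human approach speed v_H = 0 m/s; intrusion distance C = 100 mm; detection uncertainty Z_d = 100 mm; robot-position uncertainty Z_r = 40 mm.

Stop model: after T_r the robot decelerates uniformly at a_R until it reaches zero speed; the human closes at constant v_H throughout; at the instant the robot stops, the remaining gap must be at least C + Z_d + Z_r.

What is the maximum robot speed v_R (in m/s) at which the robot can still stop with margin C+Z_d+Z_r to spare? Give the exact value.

v_R_max = 19/20 m/s = 0.9500 m/s

at the boundary: (1)·v² + (3/20)·v + (-209/200) = 0
  disc = (3/20)² − 4·(1)·(-209/200) = 1681/400 ; √disc = 41/20
  v_R = (−(3/20) + 41/20) / (2·(1)) = 19/20 m/s
check:
stop time T_s = (19/20)/(1/2) = 1.9000 s
reaction-phase robot travel = 0.9500·0.1500 = 0.1425 m
braking distance = 0.9500²/(2·0.5000) = 0.9025 m
person approaches 0.0000·(0.1500+1.9000) = 0.0000 m
C+Z_d+Z_r = 0.1000+0.1000+0.0400 = 0.2400 m
sum ≈ 0.1425+0.9025+0.0000+0.2400 ≈ 1.2850 m = S ✓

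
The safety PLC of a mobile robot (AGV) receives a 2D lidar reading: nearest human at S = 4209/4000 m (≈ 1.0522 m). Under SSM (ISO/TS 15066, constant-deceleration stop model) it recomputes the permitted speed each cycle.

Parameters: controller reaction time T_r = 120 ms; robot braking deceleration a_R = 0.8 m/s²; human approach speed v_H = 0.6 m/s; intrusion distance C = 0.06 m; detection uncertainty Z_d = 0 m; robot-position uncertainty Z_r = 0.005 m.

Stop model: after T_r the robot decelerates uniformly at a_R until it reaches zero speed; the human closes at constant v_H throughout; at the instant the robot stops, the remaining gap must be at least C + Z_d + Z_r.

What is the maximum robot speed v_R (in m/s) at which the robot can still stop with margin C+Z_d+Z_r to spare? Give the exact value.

quadratic (5/8)·v² + (87/100)·v + (-3661/4000) = 0
  disc = (87/100)² − 4·(5/8)·(-3661/4000) = 121801/40000 ; √disc = 349/200
  v_R = (−(87/100) + 349/200) / (2·(5/8)) = 7/10 m/s
check:
T_s = v_R/a_R = (7/10)/(4/5) = 0.8750 s
robot covers v_R·T_r = 0.7000·0.1200 = 0.0840 m before braking
robot under decel: 0.7000²/(2·0.8000) = 0.3063 m
human closes 0.6000·0.9950 = 0.5970 m
margins: 0.0600+0.0000+0.0050 = 0.0650 m
sum ≈ 0.0840+0.3063+0.5970+0.0650 ≈ 1.0522 m = S ✓

v_R_max = 7/10 m/s = 0.7000 m/s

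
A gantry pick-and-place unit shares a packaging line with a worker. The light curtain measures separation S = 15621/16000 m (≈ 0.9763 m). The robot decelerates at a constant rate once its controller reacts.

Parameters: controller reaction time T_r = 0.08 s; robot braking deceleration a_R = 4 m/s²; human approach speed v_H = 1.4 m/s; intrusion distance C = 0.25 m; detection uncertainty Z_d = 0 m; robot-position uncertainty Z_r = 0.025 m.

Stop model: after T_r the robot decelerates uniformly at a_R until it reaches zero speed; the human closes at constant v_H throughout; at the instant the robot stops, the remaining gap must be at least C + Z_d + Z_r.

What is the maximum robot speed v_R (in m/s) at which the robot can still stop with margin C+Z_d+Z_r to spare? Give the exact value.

collect terms ⇒ (1/8)·v_R² + (43/100)·v_R + (-9429/16000) = 0
  disc = (43/100)² − 4·(1/8)·(-9429/16000) = 76729/160000 ; √disc = 277/400
  v_R = (−(43/100) + 277/400) / (2·(1/8)) = 21/20 m/s
check:
stop time T_s = (21/20)/4 = 0.2625 s
robot covers v_R·T_r = 1.0500·0.0800 = 0.0840 m before braking
robot under decel: 1.0500²/(2·4.0000) = 0.1378 m
person approaches 1.4000·(0.0800+0.2625) = 0.4795 m
margins: 0.2500+0.0000+0.0250 = 0.2750 m
sum ≈ 0.0840+0.1378+0.4795+0.2750 ≈ 0.9763 m = S ✓

v_R_max = 21/20 m/s = 1.0500 m/s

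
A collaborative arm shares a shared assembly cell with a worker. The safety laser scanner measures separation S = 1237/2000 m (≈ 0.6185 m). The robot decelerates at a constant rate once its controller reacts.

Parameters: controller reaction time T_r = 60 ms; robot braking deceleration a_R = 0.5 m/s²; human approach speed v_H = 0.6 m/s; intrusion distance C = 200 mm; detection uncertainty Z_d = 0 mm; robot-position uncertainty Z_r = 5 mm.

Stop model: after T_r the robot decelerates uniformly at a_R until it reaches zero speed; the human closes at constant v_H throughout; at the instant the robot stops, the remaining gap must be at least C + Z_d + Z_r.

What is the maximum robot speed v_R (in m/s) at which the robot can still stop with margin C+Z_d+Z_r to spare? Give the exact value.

v_R_max = 1/4 m/s = 0.2500 m/s

collect terms ⇒ (1)·v_R² + (63/50)·v_R + (-151/400) = 0
  disc = (63/50)² − 4·(1)·(-151/400) = 1936/625 ; √disc = 44/25
  v_R = (−(63/50) + 44/25) / (2·(1)) = 1/4 m/s
check:
T_s = v_R/a_R = (1/4)/(1/2) = 0.5000 s
robot covers v_R·T_r = 0.2500·0.0600 = 0.0150 m before braking
braking distance = 0.2500²/(2·0.5000) = 0.0625 m
human over T_r+T_s: 0.6000·(0.0600+0.5000) = 0.3360 m
C+Z_d+Z_r = 0.2000+0.0000+0.0050 = 0.2050 m
sum ≈ 0.0150+0.0625+0.3360+0.2050 ≈ 0.6185 m = S ✓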